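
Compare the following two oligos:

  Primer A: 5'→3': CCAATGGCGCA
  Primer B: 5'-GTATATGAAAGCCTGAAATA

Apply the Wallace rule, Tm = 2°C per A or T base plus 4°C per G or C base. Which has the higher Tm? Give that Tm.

Primer B, 52°C

Primer A: A+T=4, G+C=7 → Tm = 2(4)+4(7) = 36°C
Primer B: A+T=14, G+C=6 → Tm = 2(14)+4(6) = 52°C
36°C vs 52°C → primer B is higher.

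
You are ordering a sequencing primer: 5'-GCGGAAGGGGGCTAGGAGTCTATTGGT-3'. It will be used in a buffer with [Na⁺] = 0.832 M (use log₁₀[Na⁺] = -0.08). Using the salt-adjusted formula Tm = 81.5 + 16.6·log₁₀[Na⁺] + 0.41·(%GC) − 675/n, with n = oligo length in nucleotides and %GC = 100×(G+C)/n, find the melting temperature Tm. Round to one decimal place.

Length n = 27. Base counts: A=5, T=6, G=13, C=3
G+C = 16, so %GC = 16/27 × 100 = 59.259%
Salt term: 16.6 × (-0.08) = -1.328
GC term: 0.41 × 59.259 = 24.296; length term: −675/27 = −25
Tm = 81.5 + (-1.328) + 24.296 − 25 = 79.468 → 79.5°C

79.5°C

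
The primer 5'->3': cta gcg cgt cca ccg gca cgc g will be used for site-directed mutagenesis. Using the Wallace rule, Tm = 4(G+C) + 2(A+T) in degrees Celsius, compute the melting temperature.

Base counts: G=7, T=2, A=3, C=10
So N_AT = 5 and N_GC = 17.
Tm = 2(5) + 4(17) = 10 + 68 = 78°C

78°C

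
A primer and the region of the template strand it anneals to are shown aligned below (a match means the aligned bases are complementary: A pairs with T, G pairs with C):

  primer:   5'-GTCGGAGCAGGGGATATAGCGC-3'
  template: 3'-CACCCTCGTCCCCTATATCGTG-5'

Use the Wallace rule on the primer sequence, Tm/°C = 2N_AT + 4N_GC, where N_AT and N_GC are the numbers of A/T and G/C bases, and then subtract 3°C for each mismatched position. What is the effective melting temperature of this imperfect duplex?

Primer base counts: A=5, T=3, G=10, C=4 → A+T=8, G+C=14
Perfect-match Tm = 2(8) + 4(14) = 16 + 56 = 72°C
Mismatches (positions where the bases are not complementary): 2 (at positions 3, 21)
Effective Tm = 72 − 2×3 = 72 − 6 = 66°C

66°C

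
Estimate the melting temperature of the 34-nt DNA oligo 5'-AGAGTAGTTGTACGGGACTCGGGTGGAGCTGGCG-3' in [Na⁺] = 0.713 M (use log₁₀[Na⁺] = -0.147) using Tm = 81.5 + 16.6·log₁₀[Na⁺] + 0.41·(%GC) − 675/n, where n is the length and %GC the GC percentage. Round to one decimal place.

84.5°C

Length n = 34. Base counts: T=7, A=6, C=5, G=16
G+C = 21, so %GC = 21/34 × 100 = 61.765%
Salt term: 16.6 × (-0.147) = -2.44
GC term: 0.41 × 61.765 = 25.324; length term: −675/34 = −19.853
Tm = 81.5 + (-2.44) + 25.324 − 19.853 = 84.531 → 84.5°C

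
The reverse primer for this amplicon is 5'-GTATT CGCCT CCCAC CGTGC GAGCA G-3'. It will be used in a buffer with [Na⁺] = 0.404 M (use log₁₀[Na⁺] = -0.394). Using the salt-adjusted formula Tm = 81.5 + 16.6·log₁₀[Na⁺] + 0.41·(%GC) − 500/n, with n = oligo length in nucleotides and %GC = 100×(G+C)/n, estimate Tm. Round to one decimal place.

82.5°C

Length n = 26. Counting bases: T=5, C=10, G=7, A=4
G+C = 17, so %GC = 17/26 × 100 = 65.385%
Salt term: 16.6 × (-0.394) = -6.54
GC term: 0.41 × 65.385 = 26.808; length term: −500/26 = −19.231
Tm = 81.5 + (-6.54) + 26.808 − 19.231 = 82.537 → 82.5°C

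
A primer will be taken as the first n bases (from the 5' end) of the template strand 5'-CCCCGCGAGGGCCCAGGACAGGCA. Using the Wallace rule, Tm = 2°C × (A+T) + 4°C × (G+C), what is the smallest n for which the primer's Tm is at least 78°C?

n = 22

First 21 bases: CCCCGCGAGGGCCCAGGACAG → Tm = 76°C (< 78°C)
First 22 bases: CCCCGCGAGGGCCCAGGACAGG → Tm = 80°C (≥ 78°C)
Since every base adds ≥2°C, Tm only increases with n, so the threshold is first crossed at n = 22.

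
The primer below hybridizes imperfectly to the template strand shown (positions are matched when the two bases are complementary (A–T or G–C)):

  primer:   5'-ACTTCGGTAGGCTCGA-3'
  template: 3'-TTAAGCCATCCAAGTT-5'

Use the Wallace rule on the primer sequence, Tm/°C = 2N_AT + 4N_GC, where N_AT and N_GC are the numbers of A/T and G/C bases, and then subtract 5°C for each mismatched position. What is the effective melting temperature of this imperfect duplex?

Primer base counts: A=3, T=4, G=5, C=4 → A+T=7, G+C=9
Perfect-match Tm = 2(7) + 4(9) = 14 + 36 = 50°C
Mismatches (positions where the bases are not complementary): 3 (at positions 2, 12, 15)
Effective Tm = 50 − 3×5 = 50 − 15 = 35°C

35°C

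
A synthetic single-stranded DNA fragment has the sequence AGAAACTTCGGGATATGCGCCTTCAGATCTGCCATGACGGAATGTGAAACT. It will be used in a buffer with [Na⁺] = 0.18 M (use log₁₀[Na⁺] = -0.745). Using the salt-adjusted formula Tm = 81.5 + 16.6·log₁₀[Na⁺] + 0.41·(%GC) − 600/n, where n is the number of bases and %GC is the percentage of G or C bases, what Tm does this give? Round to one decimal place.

Length n = 51. G=13, T=12, C=11, A=15
G+C = 24, so %GC = 24/51 × 100 = 47.059%
Salt term: 16.6 × (-0.745) = -12.367
GC term: 0.41 × 47.059 = 19.294; length term: −600/51 = −11.765
Tm = 81.5 + (-12.367) + 19.294 − 11.765 = 76.662 → 76.7°C

76.7°C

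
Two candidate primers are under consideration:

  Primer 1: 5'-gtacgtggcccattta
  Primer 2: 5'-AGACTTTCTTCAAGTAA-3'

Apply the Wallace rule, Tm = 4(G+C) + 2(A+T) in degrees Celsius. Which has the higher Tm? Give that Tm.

Primer 1, 48°C

Primer 1: A+T=8, G+C=8 → Tm = 2(8)+4(8) = 48°C
Primer 2: A+T=12, G+C=5 → Tm = 2(12)+4(5) = 44°C
48°C vs 44°C → primer 1 is higher.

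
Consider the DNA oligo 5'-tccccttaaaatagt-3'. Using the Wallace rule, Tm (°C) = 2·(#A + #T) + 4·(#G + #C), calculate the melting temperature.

40°C

T=5, A=5, C=4, G=1
So N_AT = 10 and N_GC = 5.
Tm = 2(10) + 4(5) = 20 + 20 = 40°C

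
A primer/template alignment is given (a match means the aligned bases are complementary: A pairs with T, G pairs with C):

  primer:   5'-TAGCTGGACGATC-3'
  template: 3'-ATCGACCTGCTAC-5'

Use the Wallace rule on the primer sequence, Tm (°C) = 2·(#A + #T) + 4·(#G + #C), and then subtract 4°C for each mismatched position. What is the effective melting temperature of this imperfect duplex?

36°C

Primer base counts: A=3, T=3, G=4, C=3 → A+T=6, G+C=7
Perfect-match Tm = 2(6) + 4(7) = 12 + 28 = 40°C
Mismatches (positions where the bases are not complementary): 1 (at position 13)
Effective Tm = 40 − 1×4 = 40 − 4 = 36°C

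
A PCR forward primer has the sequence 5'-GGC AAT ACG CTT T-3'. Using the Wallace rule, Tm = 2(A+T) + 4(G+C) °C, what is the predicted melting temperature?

Base counts: T=4, A=3, G=3, C=3
So N_AT = 7 and N_GC = 6.
Tm = 2×7 + 4×6 = 38°C

38°C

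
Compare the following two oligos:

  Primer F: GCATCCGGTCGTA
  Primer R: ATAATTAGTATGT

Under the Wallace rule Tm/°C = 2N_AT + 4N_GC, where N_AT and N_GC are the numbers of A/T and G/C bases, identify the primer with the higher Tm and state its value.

Primer F: A+T=5, G+C=8 → Tm = 2(5)+4(8) = 42°C
Primer R: A+T=11, G+C=2 → Tm = 2(11)+4(2) = 30°C
42°C vs 30°C → primer F is higher.

Primer F, 42°C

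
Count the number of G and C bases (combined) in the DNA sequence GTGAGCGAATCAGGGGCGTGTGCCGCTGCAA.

20

Counting bases: T=5, A=6, C=7, G=13
Total G or C: 13 + 7 = 20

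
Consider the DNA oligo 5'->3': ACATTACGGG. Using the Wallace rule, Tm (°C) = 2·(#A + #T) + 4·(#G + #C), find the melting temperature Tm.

C=2, A=3, G=3, T=2
AT pairs contribute 5, GC pairs contribute 5.
Tm = 4·5 + 2·5 = 20 + 10 = 30°C

30°C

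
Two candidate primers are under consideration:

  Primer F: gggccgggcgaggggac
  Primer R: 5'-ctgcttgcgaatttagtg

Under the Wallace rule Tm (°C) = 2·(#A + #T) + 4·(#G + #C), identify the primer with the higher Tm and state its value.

Primer F, 64°C

Primer F: A+T=2, G+C=15 → Tm = 2(2)+4(15) = 64°C
Primer R: A+T=10, G+C=8 → Tm = 2(10)+4(8) = 52°C
64°C vs 52°C → primer F is higher.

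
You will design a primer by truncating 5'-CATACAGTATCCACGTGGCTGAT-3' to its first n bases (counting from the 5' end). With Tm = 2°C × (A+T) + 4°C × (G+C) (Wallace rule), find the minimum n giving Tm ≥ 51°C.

First 17 bases: CATACAGTATCCACGTG → Tm = 50°C (< 51°C)
First 18 bases: CATACAGTATCCACGTGG → Tm = 54°C (≥ 51°C)
Each additional base adds 2°C (A/T) or 4°C (G/C), so Tm is non-decreasing in n; n = 18 is the first length to reach 51°C.

n = 18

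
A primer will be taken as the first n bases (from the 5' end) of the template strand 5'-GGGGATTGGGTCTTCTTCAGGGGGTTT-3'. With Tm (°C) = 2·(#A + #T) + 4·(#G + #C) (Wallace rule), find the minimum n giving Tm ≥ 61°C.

n = 20

First 19 bases: GGGGATTGGGTCTTCTTCA → Tm = 58°C (< 61°C)
First 20 bases: GGGGATTGGGTCTTCTTCAG → Tm = 62°C (≥ 61°C)
Since every base adds ≥2°C, Tm only increases with n, so the threshold is first crossed at n = 20.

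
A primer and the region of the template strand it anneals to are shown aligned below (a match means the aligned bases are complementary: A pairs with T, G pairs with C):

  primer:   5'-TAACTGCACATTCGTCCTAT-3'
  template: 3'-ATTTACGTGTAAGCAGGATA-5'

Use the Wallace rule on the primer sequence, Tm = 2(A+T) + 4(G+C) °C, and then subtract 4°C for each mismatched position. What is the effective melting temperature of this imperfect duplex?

Primer base counts: A=5, T=7, G=2, C=6 → A+T=12, G+C=8
Perfect-match Tm = 2(12) + 4(8) = 24 + 32 = 56°C
Mismatches (positions where the bases are not complementary): 1 (at position 4)
Effective Tm = 56 − 1×4 = 56 − 4 = 52°C

52°C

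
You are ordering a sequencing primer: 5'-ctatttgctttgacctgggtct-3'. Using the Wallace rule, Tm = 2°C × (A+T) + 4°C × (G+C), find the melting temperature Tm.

64°C

Counting bases: T=10, C=5, A=2, G=5
A+T = 12, G+C = 10
Tm = 2(12) + 4(10) = 24 + 40 = 64°C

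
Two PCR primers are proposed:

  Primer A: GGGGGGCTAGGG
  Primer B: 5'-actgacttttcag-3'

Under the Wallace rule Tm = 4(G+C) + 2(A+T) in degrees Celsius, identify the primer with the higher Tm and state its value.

Primer A: A+T=2, G+C=10 → Tm = 2(2)+4(10) = 44°C
Primer B: A+T=8, G+C=5 → Tm = 2(8)+4(5) = 36°C
44°C vs 36°C → primer A is higher.

Primer A, 44°C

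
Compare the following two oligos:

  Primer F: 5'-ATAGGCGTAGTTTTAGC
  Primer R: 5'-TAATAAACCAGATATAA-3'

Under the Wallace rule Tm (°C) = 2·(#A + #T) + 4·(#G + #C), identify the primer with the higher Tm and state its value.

Primer F, 48°C

Primer F: A+T=10, G+C=7 → Tm = 2(10)+4(7) = 48°C
Primer R: A+T=14, G+C=3 → Tm = 2(14)+4(3) = 40°C
48°C vs 40°C → primer F is higher.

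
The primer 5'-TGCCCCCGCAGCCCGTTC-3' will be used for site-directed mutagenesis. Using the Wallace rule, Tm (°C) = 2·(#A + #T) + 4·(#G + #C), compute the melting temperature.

Counting bases: G=4, C=10, A=1, T=3
A+T = 4, G+C = 14
Tm = 4·14 + 2·4 = 56 + 8 = 64°C

64°C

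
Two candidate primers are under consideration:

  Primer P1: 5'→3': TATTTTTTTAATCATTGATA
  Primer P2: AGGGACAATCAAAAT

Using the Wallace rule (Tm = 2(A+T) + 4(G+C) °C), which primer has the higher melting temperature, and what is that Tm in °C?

Primer P1: A+T=18, G+C=2 → Tm = 2(18)+4(2) = 44°C
Primer P2: A+T=10, G+C=5 → Tm = 2(10)+4(5) = 40°C
44°C vs 40°C → primer P1 is higher.

Primer P1, 44°C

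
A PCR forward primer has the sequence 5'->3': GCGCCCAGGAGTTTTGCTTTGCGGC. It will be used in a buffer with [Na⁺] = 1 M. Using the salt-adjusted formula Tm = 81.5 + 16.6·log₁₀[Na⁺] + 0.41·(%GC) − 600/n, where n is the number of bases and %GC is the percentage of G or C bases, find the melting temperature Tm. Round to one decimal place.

83.7°C

Length n = 25. Counting bases: G=9, C=7, A=2, T=7
G+C = 16, so %GC = 16/25 × 100 = 64%
Salt term: 16.6 × (0) = 0
GC term: 0.41 × 64 = 26.24; length term: −600/25 = −24
Tm = 81.5 + (0) + 26.24 − 24 = 83.74 → 83.7°C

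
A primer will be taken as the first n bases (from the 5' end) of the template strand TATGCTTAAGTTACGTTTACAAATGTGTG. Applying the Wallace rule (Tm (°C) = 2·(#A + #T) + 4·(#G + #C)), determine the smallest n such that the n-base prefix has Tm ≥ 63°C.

First 24 bases: TATGCTTAAGTTACGTTTACAAAT → Tm = 60°C (< 63°C)
First 25 bases: TATGCTTAAGTTACGTTTACAAATG → Tm = 64°C (≥ 63°C)
Each additional base adds 2°C (A/T) or 4°C (G/C), so Tm is non-decreasing in n; n = 25 is the first length to reach 63°C.

n = 25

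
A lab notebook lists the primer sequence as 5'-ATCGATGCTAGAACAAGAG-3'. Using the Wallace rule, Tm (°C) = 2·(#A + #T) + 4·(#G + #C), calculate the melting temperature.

54°C

G=5, T=3, A=8, C=3
So N_AT = 11 and N_GC = 8.
Tm = 2×11 + 4×8 = 54°C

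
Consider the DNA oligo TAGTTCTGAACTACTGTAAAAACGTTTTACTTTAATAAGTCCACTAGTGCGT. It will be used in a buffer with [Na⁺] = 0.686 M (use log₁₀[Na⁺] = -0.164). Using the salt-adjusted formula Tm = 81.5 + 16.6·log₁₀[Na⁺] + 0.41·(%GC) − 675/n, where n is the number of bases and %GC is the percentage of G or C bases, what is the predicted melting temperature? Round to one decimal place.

79.2°C

Length n = 52. Base counts: G=8, T=19, C=9, A=16
G+C = 17, so %GC = 17/52 × 100 = 32.692%
Salt term: 16.6 × (-0.164) = -2.722
GC term: 0.41 × 32.692 = 13.404; length term: −675/52 = −12.981
Tm = 81.5 + (-2.722) + 13.404 − 12.981 = 79.201 → 79.2°C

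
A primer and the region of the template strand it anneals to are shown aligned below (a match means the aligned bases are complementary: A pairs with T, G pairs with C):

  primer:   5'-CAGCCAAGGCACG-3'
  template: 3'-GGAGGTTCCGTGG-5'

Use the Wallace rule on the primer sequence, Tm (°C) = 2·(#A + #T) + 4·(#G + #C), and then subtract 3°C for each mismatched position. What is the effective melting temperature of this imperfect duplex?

Primer base counts: A=4, T=0, G=4, C=5 → A+T=4, G+C=9
Perfect-match Tm = 2(4) + 4(9) = 8 + 36 = 44°C
Mismatches (positions where the bases are not complementary): 3 (at positions 2, 3, 13)
Effective Tm = 44 − 3×3 = 44 − 9 = 35°C

35°C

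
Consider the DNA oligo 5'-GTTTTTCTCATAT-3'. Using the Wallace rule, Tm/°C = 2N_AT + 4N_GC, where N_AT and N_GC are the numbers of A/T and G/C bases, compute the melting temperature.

Scanning the sequence gives A=2, G=1, T=8, C=2.
A+T = 10, G+C = 3
Tm = 2(10) + 4(3) = 20 + 12 = 32°C

32°C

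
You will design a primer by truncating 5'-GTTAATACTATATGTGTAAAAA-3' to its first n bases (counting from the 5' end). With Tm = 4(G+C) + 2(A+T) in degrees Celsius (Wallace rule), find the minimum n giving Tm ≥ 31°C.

n = 14

First 13 bases: GTTAATACTATAT → Tm = 30°C (< 31°C)
First 14 bases: GTTAATACTATATG → Tm = 34°C (≥ 31°C)
Since every base adds ≥2°C, Tm only increases with n, so the threshold is first crossed at n = 14.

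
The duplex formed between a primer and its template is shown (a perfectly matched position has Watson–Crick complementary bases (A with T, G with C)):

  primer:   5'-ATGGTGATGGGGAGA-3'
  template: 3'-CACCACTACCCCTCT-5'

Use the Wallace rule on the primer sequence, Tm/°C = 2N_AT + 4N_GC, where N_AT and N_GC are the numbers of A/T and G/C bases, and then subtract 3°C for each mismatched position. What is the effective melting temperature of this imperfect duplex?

43°C

Primer base counts: A=4, T=3, G=8, C=0 → A+T=7, G+C=8
Perfect-match Tm = 2(7) + 4(8) = 14 + 32 = 46°C
Mismatches (positions where the bases are not complementary): 1 (at position 1)
Effective Tm = 46 − 1×3 = 46 − 3 = 43°C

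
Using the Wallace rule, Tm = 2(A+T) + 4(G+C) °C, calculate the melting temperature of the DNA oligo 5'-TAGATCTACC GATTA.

Scanning the sequence gives C=3, A=5, T=5, G=2.
So N_AT = 10 and N_GC = 5.
Tm = 4·5 + 2·10 = 20 + 20 = 40°C

40°C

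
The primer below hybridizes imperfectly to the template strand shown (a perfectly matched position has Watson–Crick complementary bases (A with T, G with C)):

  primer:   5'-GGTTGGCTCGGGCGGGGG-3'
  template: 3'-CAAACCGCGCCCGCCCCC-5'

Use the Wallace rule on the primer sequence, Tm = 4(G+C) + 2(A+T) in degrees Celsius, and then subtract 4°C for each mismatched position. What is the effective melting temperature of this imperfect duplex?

Primer base counts: A=0, T=3, G=12, C=3 → A+T=3, G+C=15
Perfect-match Tm = 2(3) + 4(15) = 6 + 60 = 66°C
Mismatches (positions where the bases are not complementary): 2 (at positions 2, 8)
Effective Tm = 66 − 2×4 = 66 − 8 = 58°C

58°C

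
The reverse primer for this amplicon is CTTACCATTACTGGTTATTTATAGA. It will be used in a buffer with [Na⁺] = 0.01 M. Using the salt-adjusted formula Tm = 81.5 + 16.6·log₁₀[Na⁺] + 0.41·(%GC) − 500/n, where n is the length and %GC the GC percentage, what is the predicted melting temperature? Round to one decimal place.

Length n = 25. Scanning the sequence gives C=4, G=3, T=11, A=7.
G+C = 7, so %GC = 7/25 × 100 = 28%
Salt term: 16.6 × (-2) = -33.2
GC term: 0.41 × 28 = 11.48; length term: −500/25 = −20
Tm = 81.5 + (-33.2) + 11.48 − 20 = 39.78 → 39.8°C

39.8°C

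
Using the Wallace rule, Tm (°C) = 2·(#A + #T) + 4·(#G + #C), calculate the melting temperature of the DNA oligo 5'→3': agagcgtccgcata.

44°C

Counting bases: T=2, G=4, C=4, A=4
A+T = 6, G+C = 8
Tm = 4·8 + 2·6 = 32 + 12 = 44°C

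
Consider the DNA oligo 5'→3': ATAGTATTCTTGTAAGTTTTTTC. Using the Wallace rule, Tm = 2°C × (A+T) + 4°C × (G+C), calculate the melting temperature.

56°C

G=3, C=2, T=13, A=5
So N_AT = 18 and N_GC = 5.
Tm = 2(18) + 4(5) = 36 + 20 = 56°C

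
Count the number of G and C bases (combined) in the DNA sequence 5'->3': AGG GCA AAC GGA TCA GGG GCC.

Counting bases: T=1, A=6, G=9, C=5
G+C = 9 + 5 = 14

14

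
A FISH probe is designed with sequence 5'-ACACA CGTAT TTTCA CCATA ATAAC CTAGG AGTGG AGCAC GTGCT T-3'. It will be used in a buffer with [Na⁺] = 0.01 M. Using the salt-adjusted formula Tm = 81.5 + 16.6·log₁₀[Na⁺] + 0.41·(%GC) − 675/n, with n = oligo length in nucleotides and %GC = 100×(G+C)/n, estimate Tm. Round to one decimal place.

Length n = 46. Scanning the sequence gives C=11, G=9, A=14, T=12.
G+C = 20, so %GC = 20/46 × 100 = 43.478%
Salt term: 16.6 × (-2) = -33.2
GC term: 0.41 × 43.478 = 17.826; length term: −675/46 = −14.674
Tm = 81.5 + (-33.2) + 17.826 − 14.674 = 51.452 → 51.5°C

51.5°C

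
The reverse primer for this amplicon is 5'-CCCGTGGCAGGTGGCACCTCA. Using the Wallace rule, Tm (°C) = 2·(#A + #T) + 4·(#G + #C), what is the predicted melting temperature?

Counting bases: C=8, G=7, A=3, T=3
AT pairs contribute 6, GC pairs contribute 15.
Tm = 4·15 + 2·6 = 60 + 12 = 72°C

72°C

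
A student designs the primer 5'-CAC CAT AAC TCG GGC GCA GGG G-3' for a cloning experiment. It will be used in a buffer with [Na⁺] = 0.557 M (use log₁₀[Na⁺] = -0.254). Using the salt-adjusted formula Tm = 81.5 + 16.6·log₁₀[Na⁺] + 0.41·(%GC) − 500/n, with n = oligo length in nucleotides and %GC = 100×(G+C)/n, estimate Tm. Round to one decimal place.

82.5°C

Length n = 22. Scanning the sequence gives G=8, A=5, C=7, T=2.
G+C = 15, so %GC = 15/22 × 100 = 68.182%
Salt term: 16.6 × (-0.254) = -4.216
GC term: 0.41 × 68.182 = 27.955; length term: −500/22 = −22.727
Tm = 81.5 + (-4.216) + 27.955 − 22.727 = 82.512 → 82.5°C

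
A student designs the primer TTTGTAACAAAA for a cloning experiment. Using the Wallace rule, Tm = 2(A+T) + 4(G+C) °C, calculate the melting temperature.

Scanning the sequence gives G=1, T=4, A=6, C=1.
A+T = 10, G+C = 2
Tm = 4·2 + 2·10 = 8 + 20 = 28°C

28°C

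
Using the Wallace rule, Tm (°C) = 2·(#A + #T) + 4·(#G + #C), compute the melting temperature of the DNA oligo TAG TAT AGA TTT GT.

34°C

Base counts: A=4, G=3, C=0, T=7
So N_AT = 11 and N_GC = 3.
Tm = 2×11 + 4×3 = 34°C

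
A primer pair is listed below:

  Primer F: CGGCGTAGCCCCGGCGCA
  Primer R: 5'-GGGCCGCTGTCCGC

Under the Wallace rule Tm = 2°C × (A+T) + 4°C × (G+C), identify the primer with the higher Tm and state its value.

Primer F: A+T=3, G+C=15 → Tm = 2(3)+4(15) = 66°C
Primer R: A+T=2, G+C=12 → Tm = 2(2)+4(12) = 52°C
66°C vs 52°C → primer F is higher.

Primer F, 66°C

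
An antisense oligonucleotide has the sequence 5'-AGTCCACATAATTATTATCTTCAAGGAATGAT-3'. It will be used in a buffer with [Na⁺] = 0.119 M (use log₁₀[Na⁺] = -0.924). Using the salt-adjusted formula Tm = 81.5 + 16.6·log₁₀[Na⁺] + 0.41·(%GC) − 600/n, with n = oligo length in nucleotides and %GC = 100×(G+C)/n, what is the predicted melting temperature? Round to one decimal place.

58.9°C

Length n = 32. Counting bases: G=4, T=11, A=12, C=5
G+C = 9, so %GC = 9/32 × 100 = 28.125%
Salt term: 16.6 × (-0.924) = -15.338
GC term: 0.41 × 28.125 = 11.531; length term: −600/32 = −18.75
Tm = 81.5 + (-15.338) + 11.531 − 18.75 = 58.943 → 58.9°C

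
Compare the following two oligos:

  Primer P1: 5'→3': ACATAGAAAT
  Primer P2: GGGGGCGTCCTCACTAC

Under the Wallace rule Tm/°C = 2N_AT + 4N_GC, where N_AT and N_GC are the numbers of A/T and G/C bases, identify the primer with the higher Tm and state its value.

Primer P2, 58°C

Primer P1: A+T=8, G+C=2 → Tm = 2(8)+4(2) = 24°C
Primer P2: A+T=5, G+C=12 → Tm = 2(5)+4(12) = 58°C
24°C vs 58°C → primer P2 is higher.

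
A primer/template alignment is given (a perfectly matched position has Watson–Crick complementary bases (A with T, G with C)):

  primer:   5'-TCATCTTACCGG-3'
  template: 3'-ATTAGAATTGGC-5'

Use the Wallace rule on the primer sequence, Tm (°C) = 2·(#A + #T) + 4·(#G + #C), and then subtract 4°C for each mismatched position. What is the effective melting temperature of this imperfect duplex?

Primer base counts: A=2, T=4, G=2, C=4 → A+T=6, G+C=6
Perfect-match Tm = 2(6) + 4(6) = 12 + 24 = 36°C
Mismatches (positions where the bases are not complementary): 3 (at positions 2, 9, 11)
Effective Tm = 36 − 3×4 = 36 − 12 = 24°C

24°C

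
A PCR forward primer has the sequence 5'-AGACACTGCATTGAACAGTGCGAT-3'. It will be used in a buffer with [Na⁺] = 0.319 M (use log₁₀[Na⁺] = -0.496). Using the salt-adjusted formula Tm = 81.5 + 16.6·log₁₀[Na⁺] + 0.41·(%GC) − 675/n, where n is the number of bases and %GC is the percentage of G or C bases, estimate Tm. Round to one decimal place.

63.9°C

Length n = 24. Base counts: A=8, C=5, G=6, T=5
G+C = 11, so %GC = 11/24 × 100 = 45.833%
Salt term: 16.6 × (-0.496) = -8.234
GC term: 0.41 × 45.833 = 18.792; length term: −675/24 = −28.125
Tm = 81.5 + (-8.234) + 18.792 − 28.125 = 63.933 → 63.9°C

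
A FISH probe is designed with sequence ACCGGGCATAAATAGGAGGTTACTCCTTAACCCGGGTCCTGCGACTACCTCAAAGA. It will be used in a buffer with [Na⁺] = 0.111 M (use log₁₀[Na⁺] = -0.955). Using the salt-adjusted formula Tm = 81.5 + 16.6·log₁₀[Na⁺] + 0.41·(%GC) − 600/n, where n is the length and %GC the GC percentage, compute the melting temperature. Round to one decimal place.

Length n = 56. Scanning the sequence gives A=16, C=16, T=11, G=13.
G+C = 29, so %GC = 29/56 × 100 = 51.786%
Salt term: 16.6 × (-0.955) = -15.853
GC term: 0.41 × 51.786 = 21.232; length term: −600/56 = −10.714
Tm = 81.5 + (-15.853) + 21.232 − 10.714 = 76.165 → 76.2°C

76.2°C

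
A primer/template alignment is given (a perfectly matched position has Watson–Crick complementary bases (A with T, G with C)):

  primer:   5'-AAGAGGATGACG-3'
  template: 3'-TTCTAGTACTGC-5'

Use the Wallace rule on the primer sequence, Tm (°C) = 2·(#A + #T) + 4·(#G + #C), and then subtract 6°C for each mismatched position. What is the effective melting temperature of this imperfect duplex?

24°C

Primer base counts: A=5, T=1, G=5, C=1 → A+T=6, G+C=6
Perfect-match Tm = 2(6) + 4(6) = 12 + 24 = 36°C
Mismatches (positions where the bases are not complementary): 2 (at positions 5, 6)
Effective Tm = 36 − 2×6 = 36 − 12 = 24°C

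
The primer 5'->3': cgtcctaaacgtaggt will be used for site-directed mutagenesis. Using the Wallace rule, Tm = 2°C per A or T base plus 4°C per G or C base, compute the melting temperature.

48°C

T=4, C=4, G=4, A=4
AT pairs contribute 8, GC pairs contribute 8.
Tm = 4·8 + 2·8 = 32 + 16 = 48°C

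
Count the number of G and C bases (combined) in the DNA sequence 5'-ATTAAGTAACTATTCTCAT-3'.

Scanning the sequence gives C=3, A=7, G=1, T=8.
Total G or C: 1 + 3 = 4

4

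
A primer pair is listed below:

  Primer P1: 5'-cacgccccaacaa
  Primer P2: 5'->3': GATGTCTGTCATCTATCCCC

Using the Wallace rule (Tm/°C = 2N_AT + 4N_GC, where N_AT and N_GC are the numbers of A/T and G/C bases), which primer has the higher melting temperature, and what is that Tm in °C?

Primer P1: A+T=5, G+C=8 → Tm = 2(5)+4(8) = 42°C
Primer P2: A+T=10, G+C=10 → Tm = 2(10)+4(10) = 60°C
42°C vs 60°C → primer P2 is higher.

Primer P2, 60°C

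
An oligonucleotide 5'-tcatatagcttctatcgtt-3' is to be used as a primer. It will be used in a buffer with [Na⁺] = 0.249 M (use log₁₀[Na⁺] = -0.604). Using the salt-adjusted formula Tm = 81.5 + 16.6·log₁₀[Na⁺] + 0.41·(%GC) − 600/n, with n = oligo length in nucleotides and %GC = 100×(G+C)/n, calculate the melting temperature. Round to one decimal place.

Length n = 19. Counting bases: T=9, C=4, A=4, G=2
G+C = 6, so %GC = 6/19 × 100 = 31.579%
Salt term: 16.6 × (-0.604) = -10.026
GC term: 0.41 × 31.579 = 12.947; length term: −600/19 = −31.579
Tm = 81.5 + (-10.026) + 12.947 − 31.579 = 52.842 → 52.8°C

52.8°C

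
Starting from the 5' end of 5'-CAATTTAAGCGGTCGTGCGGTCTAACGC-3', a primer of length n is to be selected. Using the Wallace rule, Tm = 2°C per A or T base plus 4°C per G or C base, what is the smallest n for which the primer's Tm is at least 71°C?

n = 24

First 23 bases: CAATTTAAGCGGTCGTGCGGTCT → Tm = 70°C (< 71°C)
First 24 bases: CAATTTAAGCGGTCGTGCGGTCTA → Tm = 72°C (≥ 71°C)
Since every base adds ≥2°C, Tm only increases with n, so the threshold is first crossed at n = 24.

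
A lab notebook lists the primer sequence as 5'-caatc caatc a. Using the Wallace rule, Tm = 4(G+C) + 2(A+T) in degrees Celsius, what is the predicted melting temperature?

T=2, A=5, G=0, C=4
So N_AT = 7 and N_GC = 4.
Tm = 2(7) + 4(4) = 14 + 16 = 30°C

30°C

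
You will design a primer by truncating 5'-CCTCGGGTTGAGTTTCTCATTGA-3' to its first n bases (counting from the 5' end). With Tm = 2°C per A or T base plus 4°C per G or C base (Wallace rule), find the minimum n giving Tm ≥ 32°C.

n = 10

First 9 bases: CCTCGGGTT → Tm = 30°C (< 32°C)
First 10 bases: CCTCGGGTTG → Tm = 34°C (≥ 32°C)
Since every base adds ≥2°C, Tm only increases with n, so the threshold is first crossed at n = 10.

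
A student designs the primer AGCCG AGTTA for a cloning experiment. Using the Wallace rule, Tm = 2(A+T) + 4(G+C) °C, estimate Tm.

Counting bases: C=2, G=3, T=2, A=3
So N_AT = 5 and N_GC = 5.
Tm = 4·5 + 2·5 = 20 + 10 = 30°C

30°C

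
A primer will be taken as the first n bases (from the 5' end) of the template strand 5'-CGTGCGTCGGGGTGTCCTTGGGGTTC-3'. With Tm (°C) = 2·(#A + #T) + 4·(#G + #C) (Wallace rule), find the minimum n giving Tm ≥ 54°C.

First 15 bases: CGTGCGTCGGGGTGT → Tm = 52°C (< 54°C)
First 16 bases: CGTGCGTCGGGGTGTC → Tm = 56°C (≥ 54°C)
Since every base adds ≥2°C, Tm only increases with n, so the threshold is first crossed at n = 16.

n = 16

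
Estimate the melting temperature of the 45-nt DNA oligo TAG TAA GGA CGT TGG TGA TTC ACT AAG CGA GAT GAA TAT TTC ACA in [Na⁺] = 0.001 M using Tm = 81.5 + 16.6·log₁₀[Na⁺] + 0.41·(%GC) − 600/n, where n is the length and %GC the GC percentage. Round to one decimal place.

Length n = 45. Counting bases: A=15, G=11, T=13, C=6
G+C = 17, so %GC = 17/45 × 100 = 37.778%
Salt term: 16.6 × (-3) = -49.8
GC term: 0.41 × 37.778 = 15.489; length term: −600/45 = −13.333
Tm = 81.5 + (-49.8) + 15.489 − 13.333 = 33.856 → 33.9°C

33.9°C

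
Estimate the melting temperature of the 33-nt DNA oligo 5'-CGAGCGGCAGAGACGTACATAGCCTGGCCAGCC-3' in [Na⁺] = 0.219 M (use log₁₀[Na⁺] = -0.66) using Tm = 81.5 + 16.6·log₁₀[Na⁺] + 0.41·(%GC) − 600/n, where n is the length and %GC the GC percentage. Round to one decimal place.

79.7°C

Length n = 33. Base counts: A=8, T=3, C=11, G=11
G+C = 22, so %GC = 22/33 × 100 = 66.667%
Salt term: 16.6 × (-0.66) = -10.956
GC term: 0.41 × 66.667 = 27.333; length term: −600/33 = −18.182
Tm = 81.5 + (-10.956) + 27.333 − 18.182 = 79.695 → 79.7°C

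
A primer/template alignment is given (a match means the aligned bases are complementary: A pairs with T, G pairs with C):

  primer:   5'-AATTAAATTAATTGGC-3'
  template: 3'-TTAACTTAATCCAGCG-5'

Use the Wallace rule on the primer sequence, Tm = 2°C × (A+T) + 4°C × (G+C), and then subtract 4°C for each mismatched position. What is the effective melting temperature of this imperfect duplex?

22°C

Primer base counts: A=7, T=6, G=2, C=1 → A+T=13, G+C=3
Perfect-match Tm = 2(13) + 4(3) = 26 + 12 = 38°C
Mismatches (positions where the bases are not complementary): 4 (at positions 5, 11, 12, 14)
Effective Tm = 38 − 4×4 = 38 − 16 = 22°C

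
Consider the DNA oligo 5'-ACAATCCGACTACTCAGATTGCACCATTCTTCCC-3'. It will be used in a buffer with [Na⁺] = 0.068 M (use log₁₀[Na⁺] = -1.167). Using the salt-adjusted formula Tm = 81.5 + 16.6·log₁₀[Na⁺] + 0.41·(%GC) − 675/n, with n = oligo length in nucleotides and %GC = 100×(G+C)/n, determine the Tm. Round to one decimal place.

Length n = 34. Base counts: A=9, T=9, C=13, G=3
G+C = 16, so %GC = 16/34 × 100 = 47.059%
Salt term: 16.6 × (-1.167) = -19.372
GC term: 0.41 × 47.059 = 19.294; length term: −675/34 = −19.853
Tm = 81.5 + (-19.372) + 19.294 − 19.853 = 61.569 → 61.6°C

61.6°C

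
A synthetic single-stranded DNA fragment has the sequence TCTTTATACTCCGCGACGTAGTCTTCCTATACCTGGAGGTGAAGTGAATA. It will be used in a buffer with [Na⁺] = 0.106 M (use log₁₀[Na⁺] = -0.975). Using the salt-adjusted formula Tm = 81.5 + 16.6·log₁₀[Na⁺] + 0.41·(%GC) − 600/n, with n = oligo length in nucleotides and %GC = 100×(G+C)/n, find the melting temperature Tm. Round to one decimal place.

Length n = 50. G=11, A=12, T=16, C=11
G+C = 22, so %GC = 22/50 × 100 = 44%
Salt term: 16.6 × (-0.975) = -16.185
GC term: 0.41 × 44 = 18.04; length term: −600/50 = −12
Tm = 81.5 + (-16.185) + 18.04 − 12 = 71.355 → 71.4°C

71.4°C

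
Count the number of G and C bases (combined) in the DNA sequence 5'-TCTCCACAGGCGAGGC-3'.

11

Scanning the sequence gives G=5, T=2, A=3, C=6.
Total G or C: 5 + 6 = 11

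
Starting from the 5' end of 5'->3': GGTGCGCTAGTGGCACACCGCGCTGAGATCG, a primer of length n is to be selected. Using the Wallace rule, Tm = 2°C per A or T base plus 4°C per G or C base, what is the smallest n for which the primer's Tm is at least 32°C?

n = 10

First 9 bases: GGTGCGCTA → Tm = 30°C (< 32°C)
First 10 bases: GGTGCGCTAG → Tm = 34°C (≥ 32°C)
Each additional base adds 2°C (A/T) or 4°C (G/C), so Tm is non-decreasing in n; n = 10 is the first length to reach 32°C.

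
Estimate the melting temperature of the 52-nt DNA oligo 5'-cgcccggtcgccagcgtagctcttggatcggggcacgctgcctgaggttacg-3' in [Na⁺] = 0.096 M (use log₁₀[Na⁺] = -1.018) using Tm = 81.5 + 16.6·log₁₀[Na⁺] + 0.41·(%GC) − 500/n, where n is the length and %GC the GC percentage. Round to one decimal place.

83.4°C

Length n = 52. G=19, C=17, A=6, T=10
G+C = 36, so %GC = 36/52 × 100 = 69.231%
Salt term: 16.6 × (-1.018) = -16.899
GC term: 0.41 × 69.231 = 28.385; length term: −500/52 = −9.615
Tm = 81.5 + (-16.899) + 28.385 − 9.615 = 83.371 → 83.4°C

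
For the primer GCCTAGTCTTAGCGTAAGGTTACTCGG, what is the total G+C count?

Base counts: A=5, T=8, G=8, C=6
Total G or C: 8 + 6 = 14

14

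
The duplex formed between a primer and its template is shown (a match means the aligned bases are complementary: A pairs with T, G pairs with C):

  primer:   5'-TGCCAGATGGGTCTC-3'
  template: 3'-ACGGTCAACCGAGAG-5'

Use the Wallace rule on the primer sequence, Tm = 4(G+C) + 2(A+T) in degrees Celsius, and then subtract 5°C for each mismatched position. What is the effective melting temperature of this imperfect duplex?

Primer base counts: A=2, T=4, G=5, C=4 → A+T=6, G+C=9
Perfect-match Tm = 2(6) + 4(9) = 12 + 36 = 48°C
Mismatches (positions where the bases are not complementary): 2 (at positions 7, 11)
Effective Tm = 48 − 2×5 = 48 − 10 = 38°C

38°C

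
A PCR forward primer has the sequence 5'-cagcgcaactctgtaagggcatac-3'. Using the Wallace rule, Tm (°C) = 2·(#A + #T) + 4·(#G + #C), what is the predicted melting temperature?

74°C

Scanning the sequence gives A=7, C=7, T=4, G=6.
So N_AT = 11 and N_GC = 13.
Tm = 2×11 + 4×13 = 74°C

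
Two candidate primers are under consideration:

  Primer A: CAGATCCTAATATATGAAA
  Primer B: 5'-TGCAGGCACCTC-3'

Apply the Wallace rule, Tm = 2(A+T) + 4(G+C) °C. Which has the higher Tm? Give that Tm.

Primer A: A+T=14, G+C=5 → Tm = 2(14)+4(5) = 48°C
Primer B: A+T=4, G+C=8 → Tm = 2(4)+4(8) = 40°C
48°C vs 40°C → primer A is higher.

Primer A, 48°C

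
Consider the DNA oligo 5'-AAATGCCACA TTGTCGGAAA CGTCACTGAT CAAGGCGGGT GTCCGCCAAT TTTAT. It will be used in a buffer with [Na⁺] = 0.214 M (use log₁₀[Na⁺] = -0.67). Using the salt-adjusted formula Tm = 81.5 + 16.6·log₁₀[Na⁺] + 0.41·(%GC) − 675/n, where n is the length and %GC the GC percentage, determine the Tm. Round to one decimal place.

77.5°C

Length n = 55. Counting bases: G=13, T=14, C=13, A=15
G+C = 26, so %GC = 26/55 × 100 = 47.273%
Salt term: 16.6 × (-0.67) = -11.122
GC term: 0.41 × 47.273 = 19.382; length term: −675/55 = −12.273
Tm = 81.5 + (-11.122) + 19.382 − 12.273 = 77.487 → 77.5°C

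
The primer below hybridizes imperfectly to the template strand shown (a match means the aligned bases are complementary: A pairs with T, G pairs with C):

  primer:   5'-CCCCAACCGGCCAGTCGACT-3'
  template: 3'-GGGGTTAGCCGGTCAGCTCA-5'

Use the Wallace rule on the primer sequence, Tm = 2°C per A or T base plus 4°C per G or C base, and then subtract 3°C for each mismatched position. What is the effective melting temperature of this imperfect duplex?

62°C

Primer base counts: A=4, T=2, G=4, C=10 → A+T=6, G+C=14
Perfect-match Tm = 2(6) + 4(14) = 12 + 56 = 68°C
Mismatches (positions where the bases are not complementary): 2 (at positions 7, 19)
Effective Tm = 68 − 2×3 = 68 − 6 = 62°C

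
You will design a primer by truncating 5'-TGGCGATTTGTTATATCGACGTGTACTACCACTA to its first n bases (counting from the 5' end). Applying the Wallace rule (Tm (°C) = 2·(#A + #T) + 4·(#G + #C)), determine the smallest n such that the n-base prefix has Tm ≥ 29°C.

n = 10

First 9 bases: TGGCGATTT → Tm = 26°C (< 29°C)
First 10 bases: TGGCGATTTG → Tm = 30°C (≥ 29°C)
Each additional base adds 2°C (A/T) or 4°C (G/C), so Tm is non-decreasing in n; n = 10 is the first length to reach 29°C.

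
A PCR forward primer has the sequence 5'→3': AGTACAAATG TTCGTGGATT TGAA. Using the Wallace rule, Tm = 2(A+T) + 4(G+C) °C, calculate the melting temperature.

64°C

T=8, G=6, A=8, C=2
A+T = 16, G+C = 8
Tm = 2×16 + 4×8 = 64°C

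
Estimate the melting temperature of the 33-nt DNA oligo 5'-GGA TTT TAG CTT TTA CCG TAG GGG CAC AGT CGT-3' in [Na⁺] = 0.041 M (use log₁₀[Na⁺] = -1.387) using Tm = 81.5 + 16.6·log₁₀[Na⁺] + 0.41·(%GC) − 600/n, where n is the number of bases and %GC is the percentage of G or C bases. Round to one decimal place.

Length n = 33. Base counts: T=11, A=6, G=10, C=6
G+C = 16, so %GC = 16/33 × 100 = 48.485%
Salt term: 16.6 × (-1.387) = -23.024
GC term: 0.41 × 48.485 = 19.879; length term: −600/33 = −18.182
Tm = 81.5 + (-23.024) + 19.879 − 18.182 = 60.173 → 60.2°C

60.2°C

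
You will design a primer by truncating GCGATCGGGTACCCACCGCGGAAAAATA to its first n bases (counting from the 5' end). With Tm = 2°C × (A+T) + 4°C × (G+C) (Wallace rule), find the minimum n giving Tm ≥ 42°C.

First 12 bases: GCGATCGGGTAC → Tm = 40°C (< 42°C)
First 13 bases: GCGATCGGGTACC → Tm = 44°C (≥ 42°C)
Each additional base adds 2°C (A/T) or 4°C (G/C), so Tm is non-decreasing in n; n = 13 is the first length to reach 42°C.

n = 13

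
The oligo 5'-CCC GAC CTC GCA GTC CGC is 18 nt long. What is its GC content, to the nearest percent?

78%

Base counts: G=4, A=2, T=2, C=10
G+C = 4 + 10 = 14 out of 18 bases
%GC = 14/18 × 100 = 77.78% ≈ 78%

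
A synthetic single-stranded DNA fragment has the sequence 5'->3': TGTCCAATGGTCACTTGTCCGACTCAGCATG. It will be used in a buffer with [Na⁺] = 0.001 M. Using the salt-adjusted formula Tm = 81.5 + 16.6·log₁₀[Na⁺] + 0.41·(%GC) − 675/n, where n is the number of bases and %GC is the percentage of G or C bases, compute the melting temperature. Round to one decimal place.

Length n = 31. Counting bases: A=6, T=9, C=9, G=7
G+C = 16, so %GC = 16/31 × 100 = 51.613%
Salt term: 16.6 × (-3) = -49.8
GC term: 0.41 × 51.613 = 21.161; length term: −675/31 = −21.774
Tm = 81.5 + (-49.8) + 21.161 − 21.774 = 31.087 → 31.1°C

31.1°C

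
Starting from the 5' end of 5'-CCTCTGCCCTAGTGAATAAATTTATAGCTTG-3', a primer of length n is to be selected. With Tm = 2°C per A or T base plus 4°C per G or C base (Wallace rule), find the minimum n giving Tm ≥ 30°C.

First 8 bases: CCTCTGCC → Tm = 28°C (< 30°C)
First 9 bases: CCTCTGCCC → Tm = 32°C (≥ 30°C)
Each additional base adds 2°C (A/T) or 4°C (G/C), so Tm is non-decreasing in n; n = 9 is the first length to reach 30°C.

n = 9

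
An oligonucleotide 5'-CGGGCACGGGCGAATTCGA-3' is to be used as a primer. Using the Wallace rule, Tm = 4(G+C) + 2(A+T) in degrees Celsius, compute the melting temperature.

Scanning the sequence gives C=5, T=2, A=4, G=8.
A+T = 6, G+C = 13
Tm = 4·13 + 2·6 = 52 + 12 = 64°C

64°C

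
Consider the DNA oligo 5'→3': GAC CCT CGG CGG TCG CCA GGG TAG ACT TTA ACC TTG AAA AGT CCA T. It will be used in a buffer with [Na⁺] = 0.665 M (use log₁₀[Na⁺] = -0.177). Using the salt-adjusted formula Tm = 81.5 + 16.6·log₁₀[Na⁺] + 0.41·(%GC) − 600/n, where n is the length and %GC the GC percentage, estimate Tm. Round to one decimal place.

87.8°C

Length n = 46. Base counts: C=13, T=10, A=11, G=12
G+C = 25, so %GC = 25/46 × 100 = 54.348%
Salt term: 16.6 × (-0.177) = -2.938
GC term: 0.41 × 54.348 = 22.283; length term: −600/46 = −13.043
Tm = 81.5 + (-2.938) + 22.283 − 13.043 = 87.802 → 87.8°C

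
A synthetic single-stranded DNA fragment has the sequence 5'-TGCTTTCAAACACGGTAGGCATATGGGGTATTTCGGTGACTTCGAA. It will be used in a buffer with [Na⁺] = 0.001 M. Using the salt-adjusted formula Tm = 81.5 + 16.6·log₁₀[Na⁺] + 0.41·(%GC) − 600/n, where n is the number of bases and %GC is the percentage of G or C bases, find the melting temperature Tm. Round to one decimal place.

37.4°C

Length n = 46. Counting bases: C=8, T=14, G=13, A=11
G+C = 21, so %GC = 21/46 × 100 = 45.652%
Salt term: 16.6 × (-3) = -49.8
GC term: 0.41 × 45.652 = 18.717; length term: −600/46 = −13.043
Tm = 81.5 + (-49.8) + 18.717 − 13.043 = 37.374 → 37.4°C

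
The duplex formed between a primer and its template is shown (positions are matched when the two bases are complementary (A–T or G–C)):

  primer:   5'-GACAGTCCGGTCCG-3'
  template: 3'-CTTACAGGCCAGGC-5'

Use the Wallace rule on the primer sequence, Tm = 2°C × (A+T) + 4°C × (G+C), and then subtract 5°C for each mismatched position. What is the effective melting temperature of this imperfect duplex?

38°C

Primer base counts: A=2, T=2, G=5, C=5 → A+T=4, G+C=10
Perfect-match Tm = 2(4) + 4(10) = 8 + 40 = 48°C
Mismatches (positions where the bases are not complementary): 2 (at positions 3, 4)
Effective Tm = 48 − 2×5 = 48 − 10 = 38°C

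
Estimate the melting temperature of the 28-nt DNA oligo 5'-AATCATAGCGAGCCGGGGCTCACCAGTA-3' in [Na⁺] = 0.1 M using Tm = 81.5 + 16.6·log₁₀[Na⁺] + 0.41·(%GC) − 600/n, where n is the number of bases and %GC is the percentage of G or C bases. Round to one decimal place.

Length n = 28. Scanning the sequence gives A=8, C=8, G=8, T=4.
G+C = 16, so %GC = 16/28 × 100 = 57.143%
Salt term: 16.6 × (-1) = -16.6
GC term: 0.41 × 57.143 = 23.429; length term: −600/28 = −21.429
Tm = 81.5 + (-16.6) + 23.429 − 21.429 = 66.9 → 66.9°C

66.9°C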